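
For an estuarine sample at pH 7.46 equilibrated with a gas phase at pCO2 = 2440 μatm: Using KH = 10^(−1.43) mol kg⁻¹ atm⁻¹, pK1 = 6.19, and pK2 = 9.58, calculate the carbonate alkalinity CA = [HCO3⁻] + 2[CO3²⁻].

CA = 1.71 mmol/kg

[CO2*] = KH · pCO2 = 10^(−1.43) × 2440×10^-6 = 9.065×10^-5 mol/kg
α₀ = 1/(1 + K1/[H⁺] + K1K2/[H⁺]²) = 1/(1 + 10^+1.27 + 10^-0.85) = 0.05060
DIC = [CO2*]/α₀ = 9.065×10^-5 / 0.05060 = 1.792 mmol/kg
CA = (α₁ + 2α₂)·DIC = (0.9423 + 2×0.007148) × 1.792 = 1.71 mmol/kg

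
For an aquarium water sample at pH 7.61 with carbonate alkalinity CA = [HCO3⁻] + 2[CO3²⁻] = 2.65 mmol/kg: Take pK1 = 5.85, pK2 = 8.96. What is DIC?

DIC = 2.58 mmol/kg

CA = [HCO3⁻] + 2[CO3²⁻] = (α₁ + 2α₂)·DIC
At pH 7.61: [H⁺]/K1 = 10^-1.76 = 0.017378, K2/[H⁺] = 10^-1.35 = 0.044668
α₁ = 1/(1 + 0.017378 + 0.044668) = 1/1.0620 = 0.9416; α₂ = α₁·K2/[H⁺] = 0.04206
α₁ + 2α₂ = 1.0257
DIC = CA / (α₁ + 2α₂) = 2.65 / 1.0257 = 2.58 mmol/kg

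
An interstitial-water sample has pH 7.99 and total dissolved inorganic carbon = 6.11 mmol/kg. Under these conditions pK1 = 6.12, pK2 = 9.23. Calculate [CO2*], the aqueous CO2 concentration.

[CO2*] = 0.0770 mmol/kg

α₀ = 1 / (1 + K1/[H⁺] + K1K2/[H⁺]²) = 1 / (1 + 10^+1.87 + 10^+0.63)
   = 1 / (1 + 74.131 + 4.2658) = 1/79.397 = 0.01259
[CO2*] = α₀ × DIC = 0.01259 × 6.11 = 0.0770 mmol/kg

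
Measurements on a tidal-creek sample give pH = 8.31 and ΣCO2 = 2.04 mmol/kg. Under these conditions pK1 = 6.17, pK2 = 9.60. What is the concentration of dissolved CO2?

[CO2*] = 14.0 μmol/kg

α₀ = 1 / (1 + K1/[H⁺] + K1K2/[H⁺]²) = 1 / (1 + 10^+2.14 + 10^+0.85)
   = 1 / (1 + 138.04 + 7.0795) = 1/146.12 = 0.006844
[CO2*] = α₀ × DIC = 0.006844 × 2.04 = 0.0140 mmol/kg = 14.0 μmol/kg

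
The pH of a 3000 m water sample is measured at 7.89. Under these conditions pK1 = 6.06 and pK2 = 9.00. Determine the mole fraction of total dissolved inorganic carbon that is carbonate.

α₂ = 0.0711

α₂ = 1 / (1 + [H⁺]/K2 + [H⁺]²/(K1K2)) = 1 / (1 + 10^+1.11 + 10^-0.72)
   = 1 / (1 + 12.882 + 0.19055) = 1/14.073 = 0.07106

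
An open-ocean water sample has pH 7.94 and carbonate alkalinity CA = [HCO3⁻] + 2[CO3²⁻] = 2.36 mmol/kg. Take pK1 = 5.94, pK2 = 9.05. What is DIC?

CA = [HCO3⁻] + 2[CO3²⁻] = (α₁ + 2α₂)·DIC
At pH 7.94: [H⁺]/K1 = 10^-2.00 = 0.010000, K2/[H⁺] = 10^-1.11 = 0.077625
α₁ = 1/(1 + 0.010000 + 0.077625) = 1/1.0876 = 0.9194; α₂ = α₁·K2/[H⁺] = 0.07137
α₁ + 2α₂ = 1.0622
DIC = CA / (α₁ + 2α₂) = 2.36 / 1.0622 = 2.22 mmol/kg

DIC = 2.22 mmol/kg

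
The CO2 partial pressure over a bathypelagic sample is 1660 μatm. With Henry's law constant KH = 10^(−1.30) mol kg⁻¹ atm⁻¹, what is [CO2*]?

KH = 10^(−1.30) = 5.012×10^-2 mol kg⁻¹ atm⁻¹
[CO2*] = KH · pCO2 = 5.012×10^-2 × 1660×10^-6 atm = 8.32×10^-5 mol/kg

[CO2*] = 83.2 μmol/kg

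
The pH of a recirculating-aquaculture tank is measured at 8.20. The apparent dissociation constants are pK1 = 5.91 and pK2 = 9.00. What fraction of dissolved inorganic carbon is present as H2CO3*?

α₀ = 0.00441

α₀ = 1 / (1 + K1/[H⁺] + K1K2/[H⁺]²) = 1 / (1 + 10^+2.29 + 10^+1.49)
   = 1 / (1 + 194.98 + 30.903) = 1/226.89 = 0.004407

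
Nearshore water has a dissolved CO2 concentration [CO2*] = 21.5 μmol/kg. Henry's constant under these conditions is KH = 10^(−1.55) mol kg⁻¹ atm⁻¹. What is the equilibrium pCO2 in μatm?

KH = 10^(−1.55) = 2.818×10^-2 mol kg⁻¹ atm⁻¹
pCO2 = [CO2*]/KH = 21.5×10^-6 / 2.818×10^-2 = 7.63×10^-4 atm = 763 μatm

pCO2 = 763 μatm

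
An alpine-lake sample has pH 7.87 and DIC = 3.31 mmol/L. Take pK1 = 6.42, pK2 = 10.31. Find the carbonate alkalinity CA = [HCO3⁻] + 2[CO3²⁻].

CA = [HCO3⁻] + 2[CO3²⁻] = (α₁ + 2α₂)·DIC
At pH 7.87: [H⁺]/K1 = 10^-1.45 = 0.035481, K2/[H⁺] = 10^-2.44 = 0.0036308
α₁ = 1/(1 + 0.035481 + 0.0036308) = 1/1.0391 = 0.9624; α₂ = α₁·K2/[H⁺] = 0.003494
α₁ + 2α₂ = 0.9693
CA = 0.9693 × 3.31 = 3.21 mmol/L

CA = 3.21 mmol/L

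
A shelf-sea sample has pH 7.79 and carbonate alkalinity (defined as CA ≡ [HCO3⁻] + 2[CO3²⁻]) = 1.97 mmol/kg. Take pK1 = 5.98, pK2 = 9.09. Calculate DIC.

DIC = 1.91 mmol/kg

CA = [HCO3⁻] + 2[CO3²⁻] = (α₁ + 2α₂)·DIC
At pH 7.79: [H⁺]/K1 = 10^-1.81 = 0.015488, K2/[H⁺] = 10^-1.30 = 0.050119
α₁ = 1/(1 + 0.015488 + 0.050119) = 1/1.0656 = 0.9384; α₂ = α₁·K2/[H⁺] = 0.04703
α₁ + 2α₂ = 1.0325
DIC = CA / (α₁ + 2α₂) = 1.97 / 1.0325 = 1.91 mmol/kg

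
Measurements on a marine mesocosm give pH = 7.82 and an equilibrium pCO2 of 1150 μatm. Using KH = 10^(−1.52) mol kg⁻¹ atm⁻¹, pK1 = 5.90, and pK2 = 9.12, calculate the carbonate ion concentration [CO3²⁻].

[CO3²⁻] = 0.145 mmol/kg

[CO2*] = KH · pCO2 = 10^(−1.52) × 1150×10^-6 = 3.473×10^-5 mol/kg
α₀ = 1/(1 + K1/[H⁺] + K1K2/[H⁺]²) = 1/(1 + 10^+1.92 + 10^+0.62) = 0.01132
DIC = [CO2*]/α₀ = 3.473×10^-5 / 0.01132 = 3.068 mmol/kg
[CO3²⁻] = α₂·DIC; α₂ = 0.04719, so [CO3²⁻] = 0.04719 × 3.068 = 0.145 mmol/kg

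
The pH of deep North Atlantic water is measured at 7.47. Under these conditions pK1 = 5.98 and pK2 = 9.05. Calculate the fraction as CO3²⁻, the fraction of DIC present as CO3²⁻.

α₂ = 0.0248

α₂ = 1 / (1 + [H⁺]/K2 + [H⁺]²/(K1K2)) = 1 / (1 + 10^+1.58 + 10^+0.09)
   = 1 / (1 + 38.019 + 1.2303) = 1/40.249 = 0.02485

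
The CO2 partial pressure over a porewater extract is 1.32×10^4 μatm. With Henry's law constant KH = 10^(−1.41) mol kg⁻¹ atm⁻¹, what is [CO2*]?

[CO2*] = 514 μmol/kg

KH = 10^(−1.41) = 3.890×10^-2 mol kg⁻¹ atm⁻¹
[CO2*] = KH · pCO2 = 3.890×10^-2 × 1.32×10^4×10^-6 atm = 5.14×10^-4 mol/kg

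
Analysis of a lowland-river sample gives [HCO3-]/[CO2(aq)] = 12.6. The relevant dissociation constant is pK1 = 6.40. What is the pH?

pH = 7.50

From K1 = [H⁺][HCO3-]/[CO2(aq)]:  pH = pK1 + log₁₀([HCO3-]/[CO2(aq)])
log₁₀(12.6) = +1.100
pH = 6.40 + (+1.100) = 7.50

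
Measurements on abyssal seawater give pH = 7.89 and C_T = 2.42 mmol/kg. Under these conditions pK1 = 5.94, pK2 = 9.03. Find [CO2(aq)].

α₀ = 1 / (1 + K1/[H⁺] + K1K2/[H⁺]²) = 1 / (1 + 10^+1.95 + 10^+0.81)
   = 1 / (1 + 89.125 + 6.4565) = 1/96.582 = 0.01035
[CO2*] = α₀ × DIC = 0.01035 × 2.42 = 0.0251 mmol/kg

[CO2*] = 0.0251 mmol/kg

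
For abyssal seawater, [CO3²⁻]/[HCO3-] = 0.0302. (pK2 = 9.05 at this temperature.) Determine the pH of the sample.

From K2 = [H⁺][CO3²⁻]/[HCO3-]:  pH = pK2 + log₁₀([CO3²⁻]/[HCO3-])
log₁₀(0.0302) = -1.520
pH = 9.05 + (-1.520) = 7.53

pH = 7.53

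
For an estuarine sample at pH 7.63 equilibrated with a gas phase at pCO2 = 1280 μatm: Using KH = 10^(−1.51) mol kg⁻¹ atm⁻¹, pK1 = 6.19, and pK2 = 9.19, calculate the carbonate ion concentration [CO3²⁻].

[CO3²⁻] = 0.0300 mmol/kg

[CO2*] = KH · pCO2 = 10^(−1.51) × 1280×10^-6 = 3.956×10^-5 mol/kg
α₀ = 1/(1 + K1/[H⁺] + K1K2/[H⁺]²) = 1/(1 + 10^+1.44 + 10^-0.12) = 0.03413
DIC = [CO2*]/α₀ = 3.956×10^-5 / 0.03413 = 1.159 mmol/kg
[CO3²⁻] = α₂·DIC; α₂ = 0.02589, so [CO3²⁻] = 0.02589 × 1.159 = 0.0300 mmol/kg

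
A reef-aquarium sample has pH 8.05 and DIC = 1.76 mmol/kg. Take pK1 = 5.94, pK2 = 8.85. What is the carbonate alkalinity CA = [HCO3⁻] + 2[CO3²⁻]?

CA = [HCO3⁻] + 2[CO3²⁻] = (α₁ + 2α₂)·DIC
At pH 8.05: [H⁺]/K1 = 10^-2.11 = 0.0077625, K2/[H⁺] = 10^-0.80 = 0.15849
α₁ = 1/(1 + 0.0077625 + 0.15849) = 1/1.1663 = 0.8574; α₂ = α₁·K2/[H⁺] = 0.1359
α₁ + 2α₂ = 1.1292
CA = 1.1292 × 1.76 = 1.99 mmol/kg

CA = 1.99 mmol/kg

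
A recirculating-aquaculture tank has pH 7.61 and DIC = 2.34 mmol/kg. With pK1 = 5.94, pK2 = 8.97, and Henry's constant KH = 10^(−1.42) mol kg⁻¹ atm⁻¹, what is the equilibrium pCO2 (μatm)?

α₀ = 1 / (1 + K1/[H⁺] + K1K2/[H⁺]²) = 1 / (1 + 10^+1.67 + 10^+0.31)
   = 1 / (1 + 46.774 + 2.0417) = 1/49.815 = 0.02007
[CO2*] = α₀ × DIC = 0.02007 × 2.34 = 0.04697 mmol/kg
pCO2 = [CO2*]/KH = 4.697×10^-5 / 3.802×10^-2 = 1240 μatm

pCO2 = 1240 μatm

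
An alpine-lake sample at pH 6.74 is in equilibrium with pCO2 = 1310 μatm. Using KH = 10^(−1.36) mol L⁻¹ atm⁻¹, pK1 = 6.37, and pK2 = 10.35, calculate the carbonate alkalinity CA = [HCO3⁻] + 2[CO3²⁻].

CA = 0.134 mmol/L

[CO2*] = KH · pCO2 = 10^(−1.36) × 1310×10^-6 = 5.718×10^-5 mol/L
α₀ = 1/(1 + K1/[H⁺] + K1K2/[H⁺]²) = 1/(1 + 10^+0.37 + 10^-3.24) = 0.2990
DIC = [CO2*]/α₀ = 5.718×10^-5 / 0.2990 = 0.1913 mmol/L
CA = (α₁ + 2α₂)·DIC = (0.7009 + 2×0.0001720) × 0.1913 = 0.134 mmol/L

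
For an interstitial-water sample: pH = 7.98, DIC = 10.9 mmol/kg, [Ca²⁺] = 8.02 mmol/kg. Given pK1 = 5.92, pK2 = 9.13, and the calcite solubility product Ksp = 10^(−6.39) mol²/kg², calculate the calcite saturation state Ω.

Ω = 14.1

α₂ = 1 / (1 + [H⁺]/K2 + [H⁺]²/(K1K2)) = 1 / (1 + 10^+1.15 + 10^-0.91)
   = 1 / (1 + 14.125 + 0.12303) = 1/15.248 = 0.06558
[CO3²⁻] = α₂ × DIC = 0.06558 × 10.9 = 0.7148 mmol/kg
Ksp = 10^(−6.39) = 4.074×10^-7
Ω = [Ca²⁺][CO3²⁻]/Ksp = (8.02×10^-3)(7.148×10^-4) / 4.074×10^-7 = 14.1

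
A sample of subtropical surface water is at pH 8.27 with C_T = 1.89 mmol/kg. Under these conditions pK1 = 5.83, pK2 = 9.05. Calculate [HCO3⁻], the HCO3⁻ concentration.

α₁ = 1 / (1 + [H⁺]/K1 + K2/[H⁺]) = 1 / (1 + 10^-2.44 + 10^-0.78)
   = 1 / (1 + 0.0036308 + 0.16596) = 1/1.1696 = 0.8550
[HCO3⁻] = α₁ × DIC = 0.8550 × 1.89 = 1.62 mmol/kg

[HCO3⁻] = 1.62 mmol/kg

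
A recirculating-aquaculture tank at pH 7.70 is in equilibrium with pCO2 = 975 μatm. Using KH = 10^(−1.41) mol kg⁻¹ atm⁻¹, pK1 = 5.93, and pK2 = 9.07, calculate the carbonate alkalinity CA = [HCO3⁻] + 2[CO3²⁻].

[CO2*] = KH · pCO2 = 10^(−1.41) × 975×10^-6 = 3.793×10^-5 mol/kg
α₀ = 1/(1 + K1/[H⁺] + K1K2/[H⁺]²) = 1/(1 + 10^+1.77 + 10^+0.40) = 0.01603
DIC = [CO2*]/α₀ = 3.793×10^-5 / 0.01603 = 2.367 mmol/kg
CA = (α₁ + 2α₂)·DIC = (0.9437 + 2×0.04026) × 2.367 = 2.42 mmol/kg

CA = 2.42 mmol/kg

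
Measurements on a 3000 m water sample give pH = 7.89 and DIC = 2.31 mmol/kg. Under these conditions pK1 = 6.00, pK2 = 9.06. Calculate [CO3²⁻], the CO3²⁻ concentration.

[CO3²⁻] = 0.145 mmol/kg

α₂ = 1 / (1 + [H⁺]/K2 + [H⁺]²/(K1K2)) = 1 / (1 + 10^+1.17 + 10^-0.72)
   = 1 / (1 + 14.791 + 0.19055) = 1/15.982 = 0.06257
[CO3²⁻] = α₂ × DIC = 0.06257 × 2.31 = 0.145 mmol/kg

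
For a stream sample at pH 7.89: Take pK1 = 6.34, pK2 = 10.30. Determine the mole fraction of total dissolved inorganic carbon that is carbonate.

α₂ = 0.00377

α₂ = 1 / (1 + [H⁺]/K2 + [H⁺]²/(K1K2)) = 1 / (1 + 10^+2.41 + 10^+0.86)
   = 1 / (1 + 257.04 + 7.2444) = 1/265.28 = 0.003770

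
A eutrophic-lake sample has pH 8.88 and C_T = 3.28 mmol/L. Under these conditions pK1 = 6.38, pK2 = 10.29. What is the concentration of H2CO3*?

[CO2*] = 9.95 μmol/L

α₀ = 1 / (1 + K1/[H⁺] + K1K2/[H⁺]²) = 1 / (1 + 10^+2.50 + 10^+1.09)
   = 1 / (1 + 316.23 + 12.303) = 1/329.53 = 0.003035
[CO2*] = α₀ × DIC = 0.003035 × 3.28 = 0.00995 mmol/L = 9.95 μmol/L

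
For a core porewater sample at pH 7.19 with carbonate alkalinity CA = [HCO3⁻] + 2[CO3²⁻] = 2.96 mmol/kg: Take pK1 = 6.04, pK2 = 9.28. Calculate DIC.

DIC = 3.14 mmol/kg

CA = [HCO3⁻] + 2[CO3²⁻] = (α₁ + 2α₂)·DIC
At pH 7.19: [H⁺]/K1 = 10^-1.15 = 0.070795, K2/[H⁺] = 10^-2.09 = 0.0081283
α₁ = 1/(1 + 0.070795 + 0.0081283) = 1/1.0789 = 0.9269; α₂ = α₁·K2/[H⁺] = 0.007534
α₁ + 2α₂ = 0.9419
DIC = CA / (α₁ + 2α₂) = 2.96 / 0.9419 = 3.14 mmol/kg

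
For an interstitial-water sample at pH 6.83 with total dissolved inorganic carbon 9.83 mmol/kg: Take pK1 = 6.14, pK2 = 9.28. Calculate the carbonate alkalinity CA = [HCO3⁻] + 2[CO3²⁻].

CA = 8.20 mmol/kg

CA = [HCO3⁻] + 2[CO3²⁻] = (α₁ + 2α₂)·DIC
At pH 6.83: [H⁺]/K1 = 10^-0.69 = 0.20417, K2/[H⁺] = 10^-2.45 = 0.0035481
α₁ = 1/(1 + 0.20417 + 0.0035481) = 1/1.2077 = 0.8280; α₂ = α₁·K2/[H⁺] = 0.002938
α₁ + 2α₂ = 0.8339
CA = 0.8339 × 9.83 = 8.20 mmol/kg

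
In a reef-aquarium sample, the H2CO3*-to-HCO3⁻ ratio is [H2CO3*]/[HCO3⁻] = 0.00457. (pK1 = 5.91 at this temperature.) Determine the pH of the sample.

pH = 8.25

From K1 = [H⁺][HCO3⁻]/[H2CO3*]:  pH = pK1 − log₁₀([H2CO3*]/[HCO3⁻])
log₁₀(0.00457) = -2.340
pH = 5.91 − (-2.340) = 8.25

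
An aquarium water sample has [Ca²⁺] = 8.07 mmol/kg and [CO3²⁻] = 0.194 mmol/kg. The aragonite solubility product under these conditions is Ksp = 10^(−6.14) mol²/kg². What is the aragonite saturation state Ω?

Ksp = 10^(−6.14) = 7.244×10^-7
Ω = [Ca²⁺][CO3²⁻]/Ksp = (8.07×10^-3)(0.194×10^-3) / 7.244×10^-7 = 2.16

Ω = 2.16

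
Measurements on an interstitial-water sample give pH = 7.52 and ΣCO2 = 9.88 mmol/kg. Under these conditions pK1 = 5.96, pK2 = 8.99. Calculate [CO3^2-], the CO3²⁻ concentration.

α₂ = 1 / (1 + [H⁺]/K2 + [H⁺]²/(K1K2)) = 1 / (1 + 10^+1.47 + 10^-0.09)
   = 1 / (1 + 29.512 + 0.81283) = 1/31.325 = 0.03192
[CO3²⁻] = α₂ × DIC = 0.03192 × 9.88 = 0.315 mmol/kg

[CO3²⁻] = 0.315 mmol/kg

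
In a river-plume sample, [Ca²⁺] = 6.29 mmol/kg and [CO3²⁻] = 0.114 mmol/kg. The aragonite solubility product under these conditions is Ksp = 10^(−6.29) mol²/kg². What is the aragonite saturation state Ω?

Ksp = 10^(−6.29) = 5.129×10^-7
Ω = [Ca²⁺][CO3²⁻]/Ksp = (6.29×10^-3)(0.114×10^-3) / 5.129×10^-7 = 1.40

Ω = 1.40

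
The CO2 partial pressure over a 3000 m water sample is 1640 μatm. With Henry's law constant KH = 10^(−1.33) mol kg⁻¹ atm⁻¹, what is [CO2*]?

KH = 10^(−1.33) = 4.677×10^-2 mol kg⁻¹ atm⁻¹
[CO2*] = KH · pCO2 = 4.677×10^-2 × 1640×10^-6 atm = 7.67×10^-5 mol/kg

[CO2*] = 76.7 μmol/kg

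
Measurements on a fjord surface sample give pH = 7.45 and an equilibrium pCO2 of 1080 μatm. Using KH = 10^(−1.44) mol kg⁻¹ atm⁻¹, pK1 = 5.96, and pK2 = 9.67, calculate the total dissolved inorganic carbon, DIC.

DIC = 1.26 mmol/kg

[CO2*] = KH · pCO2 = 10^(−1.44) × 1080×10^-6 = 3.921×10^-5 mol/kg
α₀ = 1/(1 + K1/[H⁺] + K1K2/[H⁺]²) = 1/(1 + 10^+1.49 + 10^-0.73) = 0.03116
DIC = [CO2*]/α₀ = 3.921×10^-5 / 0.03116 = 1.26 mmol/kg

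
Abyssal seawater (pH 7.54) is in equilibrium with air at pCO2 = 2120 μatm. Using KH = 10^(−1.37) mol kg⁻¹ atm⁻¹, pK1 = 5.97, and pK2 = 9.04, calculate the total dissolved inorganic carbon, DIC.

[CO2*] = KH · pCO2 = 10^(−1.37) × 2120×10^-6 = 9.043×10^-5 mol/kg
α₀ = 1/(1 + K1/[H⁺] + K1K2/[H⁺]²) = 1/(1 + 10^+1.57 + 10^+0.07) = 0.02543
DIC = [CO2*]/α₀ = 9.043×10^-5 / 0.02543 = 3.56 mmol/kg

DIC = 3.56 mmol/kg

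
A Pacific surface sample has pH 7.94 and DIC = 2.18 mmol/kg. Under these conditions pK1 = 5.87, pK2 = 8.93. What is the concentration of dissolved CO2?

α₀ = 1 / (1 + K1/[H⁺] + K1K2/[H⁺]²) = 1 / (1 + 10^+2.07 + 10^+1.08)
   = 1 / (1 + 117.49 + 12.023) = 1/130.51 = 0.007662
[CO2*] = α₀ × DIC = 0.007662 × 2.18 = 0.0167 mmol/kg = 16.7 μmol/kg

[CO2*] = 16.7 μmol/kg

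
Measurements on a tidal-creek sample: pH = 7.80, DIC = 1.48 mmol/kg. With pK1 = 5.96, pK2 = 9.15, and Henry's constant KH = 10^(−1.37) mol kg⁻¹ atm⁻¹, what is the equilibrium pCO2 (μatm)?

pCO2 = 473 μatm

α₀ = 1 / (1 + K1/[H⁺] + K1K2/[H⁺]²) = 1 / (1 + 10^+1.84 + 10^+0.49)
   = 1 / (1 + 69.183 + 3.0903) = 1/73.273 = 0.01365
[CO2*] = α₀ × DIC = 0.01365 × 1.48 = 0.02020 mmol/kg
pCO2 = [CO2*]/KH = 2.020×10^-5 / 4.266×10^-2 = 473 μatm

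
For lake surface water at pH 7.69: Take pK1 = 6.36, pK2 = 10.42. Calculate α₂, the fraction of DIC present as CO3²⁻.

α₂ = 0.00178

α₂ = 1 / (1 + [H⁺]/K2 + [H⁺]²/(K1K2)) = 1 / (1 + 10^+2.73 + 10^+1.40)
   = 1 / (1 + 537.03 + 25.119) = 1/563.15 = 0.001776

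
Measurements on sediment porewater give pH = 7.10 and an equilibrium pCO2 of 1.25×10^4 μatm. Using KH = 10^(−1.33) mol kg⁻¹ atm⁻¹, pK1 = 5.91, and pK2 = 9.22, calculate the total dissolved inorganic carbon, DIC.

DIC = 9.71 mmol/kg

[CO2*] = KH · pCO2 = 10^(−1.33) × 1.25×10^4×10^-6 = 5.847×10^-4 mol/kg
α₀ = 1/(1 + K1/[H⁺] + K1K2/[H⁺]²) = 1/(1 + 10^+1.19 + 10^-0.93) = 0.06022
DIC = [CO2*]/α₀ = 5.847×10^-4 / 0.06022 = 9.71 mmol/kg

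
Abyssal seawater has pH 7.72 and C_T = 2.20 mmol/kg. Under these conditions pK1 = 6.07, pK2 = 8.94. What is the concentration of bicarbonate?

α₁ = 1 / (1 + [H⁺]/K1 + K2/[H⁺]) = 1 / (1 + 10^-1.65 + 10^-1.22)
   = 1 / (1 + 0.022387 + 0.060256) = 1/1.0826 = 0.9237
[HCO3⁻] = α₁ × DIC = 0.9237 × 2.20 = 2.03 mmol/kg

[HCO3⁻] = 2.03 mmol/kg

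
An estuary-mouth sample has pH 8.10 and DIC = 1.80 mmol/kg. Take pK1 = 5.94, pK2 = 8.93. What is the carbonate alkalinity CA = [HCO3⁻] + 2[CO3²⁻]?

CA = 2.02 mmol/kg

CA = [HCO3⁻] + 2[CO3²⁻] = (α₁ + 2α₂)·DIC
At pH 8.10: [H⁺]/K1 = 10^-2.16 = 0.0069183, K2/[H⁺] = 10^-0.83 = 0.14791
α₁ = 1/(1 + 0.0069183 + 0.14791) = 1/1.1548 = 0.8659; α₂ = α₁·K2/[H⁺] = 0.1281
α₁ + 2α₂ = 1.1221
CA = 1.1221 × 1.80 = 2.02 mmol/kg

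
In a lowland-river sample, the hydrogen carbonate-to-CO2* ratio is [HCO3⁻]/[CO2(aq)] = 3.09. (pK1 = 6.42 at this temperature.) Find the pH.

From K1 = [H⁺][HCO3⁻]/[CO2(aq)]:  pH = pK1 + log₁₀([HCO3⁻]/[CO2(aq)])
log₁₀(3.09) = +0.490
pH = 6.42 + (+0.490) = 6.91

pH = 6.91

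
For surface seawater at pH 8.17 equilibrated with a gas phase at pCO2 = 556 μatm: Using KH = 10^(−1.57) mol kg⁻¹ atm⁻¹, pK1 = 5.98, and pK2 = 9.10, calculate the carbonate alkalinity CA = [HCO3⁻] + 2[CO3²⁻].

[CO2*] = KH · pCO2 = 10^(−1.57) × 556×10^-6 = 1.496×10^-5 mol/kg
α₀ = 1/(1 + K1/[H⁺] + K1K2/[H⁺]²) = 1/(1 + 10^+2.19 + 10^+1.26) = 0.005745
DIC = [CO2*]/α₀ = 1.496×10^-5 / 0.005745 = 2.605 mmol/kg
CA = (α₁ + 2α₂)·DIC = (0.8897 + 2×0.1045) × 2.605 = 2.86 mmol/kg

CA = 2.86 mmol/kg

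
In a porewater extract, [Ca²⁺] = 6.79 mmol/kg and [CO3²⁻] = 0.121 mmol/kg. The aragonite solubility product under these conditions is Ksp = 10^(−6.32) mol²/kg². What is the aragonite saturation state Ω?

Ω = 1.72

Ksp = 10^(−6.32) = 4.786×10^-7
Ω = [Ca²⁺][CO3²⁻]/Ksp = (6.79×10^-3)(0.121×10^-3) / 4.786×10^-7 = 1.72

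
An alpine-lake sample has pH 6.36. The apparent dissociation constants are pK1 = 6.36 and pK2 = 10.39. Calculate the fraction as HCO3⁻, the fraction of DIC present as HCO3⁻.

α₁ = 1 / (1 + [H⁺]/K1 + K2/[H⁺]) = 1 / (1 + 10^+0.00 + 10^-4.03)
   = 1 / (1 + 1.0000 + 9.3325×10^-5) = 1/2.0001 = 0.5000

α₁ = 0.500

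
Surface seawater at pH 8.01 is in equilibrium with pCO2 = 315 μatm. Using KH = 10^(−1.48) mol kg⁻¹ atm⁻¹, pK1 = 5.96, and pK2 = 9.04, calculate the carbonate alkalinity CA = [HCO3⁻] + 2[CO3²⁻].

CA = 1.39 mmol/kg

[CO2*] = KH · pCO2 = 10^(−1.48) × 315×10^-6 = 1.043×10^-5 mol/kg
α₀ = 1/(1 + K1/[H⁺] + K1K2/[H⁺]²) = 1/(1 + 10^+2.05 + 10^+1.02) = 0.008086
DIC = [CO2*]/α₀ = 1.043×10^-5 / 0.008086 = 1.290 mmol/kg
CA = (α₁ + 2α₂)·DIC = (0.9072 + 2×0.08467) × 1.290 = 1.39 mmol/kg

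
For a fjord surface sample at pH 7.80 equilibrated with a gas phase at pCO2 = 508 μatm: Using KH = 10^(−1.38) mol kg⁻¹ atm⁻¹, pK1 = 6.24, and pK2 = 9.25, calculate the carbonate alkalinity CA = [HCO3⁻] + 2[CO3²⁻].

CA = 0.823 mmol/kg

[CO2*] = KH · pCO2 = 10^(−1.38) × 508×10^-6 = 2.118×10^-5 mol/kg
α₀ = 1/(1 + K1/[H⁺] + K1K2/[H⁺]²) = 1/(1 + 10^+1.56 + 10^+0.11) = 0.02591
DIC = [CO2*]/α₀ = 2.118×10^-5 / 0.02591 = 0.8173 mmol/kg
CA = (α₁ + 2α₂)·DIC = (0.9407 + 2×0.03338) × 0.8173 = 0.823 mmol/kg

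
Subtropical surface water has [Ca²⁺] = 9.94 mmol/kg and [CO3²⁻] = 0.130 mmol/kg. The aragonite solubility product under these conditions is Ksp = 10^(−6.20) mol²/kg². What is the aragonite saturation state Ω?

Ω = 2.05

Ksp = 10^(−6.20) = 6.310×10^-7
Ω = [Ca²⁺][CO3²⁻]/Ksp = (9.94×10^-3)(0.130×10^-3) / 6.310×10^-7 = 2.05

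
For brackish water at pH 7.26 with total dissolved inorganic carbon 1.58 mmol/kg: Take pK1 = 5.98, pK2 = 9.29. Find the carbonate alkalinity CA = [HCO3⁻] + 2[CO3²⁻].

CA = [HCO3⁻] + 2[CO3²⁻] = (α₁ + 2α₂)·DIC
At pH 7.26: [H⁺]/K1 = 10^-1.28 = 0.052481, K2/[H⁺] = 10^-2.03 = 0.0093325
α₁ = 1/(1 + 0.052481 + 0.0093325) = 1/1.0618 = 0.9418; α₂ = α₁·K2/[H⁺] = 0.008789
α₁ + 2α₂ = 0.9594
CA = 0.9594 × 1.58 = 1.52 mmol/kg

CA = 1.52 mmol/kg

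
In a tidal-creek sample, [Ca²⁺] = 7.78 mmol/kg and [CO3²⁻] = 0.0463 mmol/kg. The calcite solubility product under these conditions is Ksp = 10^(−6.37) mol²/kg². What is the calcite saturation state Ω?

Ksp = 10^(−6.37) = 4.266×10^-7
Ω = [Ca²⁺][CO3²⁻]/Ksp = (7.78×10^-3)(0.0463×10^-3) / 4.266×10^-7 = 0.844

Ω = 0.844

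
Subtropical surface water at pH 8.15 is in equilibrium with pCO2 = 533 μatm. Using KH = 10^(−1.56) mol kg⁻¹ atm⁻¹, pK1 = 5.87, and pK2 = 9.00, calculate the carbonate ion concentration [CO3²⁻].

[CO3²⁻] = 0.395 mmol/kg

[CO2*] = KH · pCO2 = 10^(−1.56) × 533×10^-6 = 1.468×10^-5 mol/kg
α₀ = 1/(1 + K1/[H⁺] + K1K2/[H⁺]²) = 1/(1 + 10^+2.28 + 10^+1.43) = 0.004577
DIC = [CO2*]/α₀ = 1.468×10^-5 / 0.004577 = 3.207 mmol/kg
[CO3²⁻] = α₂·DIC; α₂ = 0.1232, so [CO3²⁻] = 0.1232 × 3.207 = 0.395 mmol/kg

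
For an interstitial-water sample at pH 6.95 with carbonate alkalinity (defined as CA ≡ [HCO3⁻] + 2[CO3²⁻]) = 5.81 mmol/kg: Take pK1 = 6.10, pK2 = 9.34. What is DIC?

DIC = 6.60 mmol/kg

CA = [HCO3⁻] + 2[CO3²⁻] = (α₁ + 2α₂)·DIC
At pH 6.95: [H⁺]/K1 = 10^-0.85 = 0.14125, K2/[H⁺] = 10^-2.39 = 0.0040738
α₁ = 1/(1 + 0.14125 + 0.0040738) = 1/1.1453 = 0.8731; α₂ = α₁·K2/[H⁺] = 0.003557
α₁ + 2α₂ = 0.8802
DIC = CA / (α₁ + 2α₂) = 5.81 / 0.8802 = 6.60 mmol/kg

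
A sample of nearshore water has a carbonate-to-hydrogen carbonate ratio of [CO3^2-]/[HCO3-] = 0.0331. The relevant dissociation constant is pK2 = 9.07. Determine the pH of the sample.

pH = 7.59

From K2 = [H⁺][CO3^2-]/[HCO3-]:  pH = pK2 + log₁₀([CO3^2-]/[HCO3-])
log₁₀(0.0331) = -1.480
pH = 9.07 + (-1.480) = 7.59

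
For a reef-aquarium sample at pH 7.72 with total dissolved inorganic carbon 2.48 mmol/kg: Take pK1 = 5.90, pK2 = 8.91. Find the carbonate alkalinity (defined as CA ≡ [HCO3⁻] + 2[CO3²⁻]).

CA = [HCO3⁻] + 2[CO3²⁻] = (α₁ + 2α₂)·DIC
At pH 7.72: [H⁺]/K1 = 10^-1.82 = 0.015136, K2/[H⁺] = 10^-1.19 = 0.064565
α₁ = 1/(1 + 0.015136 + 0.064565) = 1/1.0797 = 0.9262; α₂ = α₁·K2/[H⁺] = 0.05980
α₁ + 2α₂ = 1.0458
CA = 1.0458 × 2.48 = 2.59 mmol/kg

CA = 2.59 mmol/kg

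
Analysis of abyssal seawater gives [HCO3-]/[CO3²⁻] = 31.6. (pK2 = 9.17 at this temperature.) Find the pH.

From K2 = [H⁺][CO3²⁻]/[HCO3-]:  pH = pK2 − log₁₀([HCO3-]/[CO3²⁻])
log₁₀(31.6) = +1.500
pH = 9.17 − (+1.500) = 7.67

pH = 7.67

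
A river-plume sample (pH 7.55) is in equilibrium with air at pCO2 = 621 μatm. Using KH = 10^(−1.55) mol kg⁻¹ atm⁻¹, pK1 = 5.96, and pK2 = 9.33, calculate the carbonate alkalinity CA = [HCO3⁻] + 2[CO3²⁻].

[CO2*] = KH · pCO2 = 10^(−1.55) × 621×10^-6 = 1.750×10^-5 mol/kg
α₀ = 1/(1 + K1/[H⁺] + K1K2/[H⁺]²) = 1/(1 + 10^+1.59 + 10^-0.19) = 0.02466
DIC = [CO2*]/α₀ = 1.750×10^-5 / 0.02466 = 0.7097 mmol/kg
CA = (α₁ + 2α₂)·DIC = (0.9594 + 2×0.01592) × 0.7097 = 0.704 mmol/kg

CA = 0.704 mmol/kg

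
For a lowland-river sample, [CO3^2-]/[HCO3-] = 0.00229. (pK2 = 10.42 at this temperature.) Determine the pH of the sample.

From K2 = [H⁺][CO3^2-]/[HCO3-]:  pH = pK2 + log₁₀([CO3^2-]/[HCO3-])
log₁₀(0.00229) = -2.640
pH = 10.42 + (-2.640) = 7.78

pH = 7.78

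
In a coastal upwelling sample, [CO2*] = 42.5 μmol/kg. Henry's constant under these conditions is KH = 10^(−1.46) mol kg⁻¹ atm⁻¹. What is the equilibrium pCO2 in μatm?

KH = 10^(−1.46) = 3.467×10^-2 mol kg⁻¹ atm⁻¹
pCO2 = [CO2*]/KH = 42.5×10^-6 / 3.467×10^-2 = 1.23×10^-3 atm = 1230 μatm

pCO2 = 1230 μatm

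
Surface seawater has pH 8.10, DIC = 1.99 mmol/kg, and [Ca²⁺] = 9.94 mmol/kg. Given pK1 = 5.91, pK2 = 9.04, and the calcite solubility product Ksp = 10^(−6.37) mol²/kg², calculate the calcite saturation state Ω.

Ω = 4.75

α₂ = 1 / (1 + [H⁺]/K2 + [H⁺]²/(K1K2)) = 1 / (1 + 10^+0.94 + 10^-1.25)
   = 1 / (1 + 8.7096 + 0.056234) = 1/9.7659 = 0.1024
[CO3²⁻] = α₂ × DIC = 0.1024 × 1.99 = 0.2038 mmol/kg
Ksp = 10^(−6.37) = 4.266×10^-7
Ω = [Ca²⁺][CO3²⁻]/Ksp = (9.94×10^-3)(2.038×10^-4) / 4.266×10^-7 = 4.75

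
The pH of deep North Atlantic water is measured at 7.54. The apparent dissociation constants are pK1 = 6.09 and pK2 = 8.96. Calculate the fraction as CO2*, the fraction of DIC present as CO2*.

α₀ = 1 / (1 + K1/[H⁺] + K1K2/[H⁺]²) = 1 / (1 + 10^+1.45 + 10^+0.03)
   = 1 / (1 + 28.184 + 1.0715) = 1/30.255 = 0.03305

α₀ = 0.0331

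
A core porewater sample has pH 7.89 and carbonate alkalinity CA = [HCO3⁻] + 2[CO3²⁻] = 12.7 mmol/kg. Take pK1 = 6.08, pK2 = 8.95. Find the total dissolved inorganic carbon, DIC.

DIC = 11.9 mmol/kg

CA = [HCO3⁻] + 2[CO3²⁻] = (α₁ + 2α₂)·DIC
At pH 7.89: [H⁺]/K1 = 10^-1.81 = 0.015488, K2/[H⁺] = 10^-1.06 = 0.087096
α₁ = 1/(1 + 0.015488 + 0.087096) = 1/1.1026 = 0.9070; α₂ = α₁·K2/[H⁺] = 0.07899
α₁ + 2α₂ = 1.0649
DIC = CA / (α₁ + 2α₂) = 12.7 / 1.0649 = 11.9 mmol/kg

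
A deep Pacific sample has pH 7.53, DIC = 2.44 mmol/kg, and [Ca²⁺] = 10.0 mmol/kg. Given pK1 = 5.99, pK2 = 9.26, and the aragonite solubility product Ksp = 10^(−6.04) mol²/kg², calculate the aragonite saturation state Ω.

α₂ = 1 / (1 + [H⁺]/K2 + [H⁺]²/(K1K2)) = 1 / (1 + 10^+1.73 + 10^+0.19)
   = 1 / (1 + 53.703 + 1.5488) = 1/56.252 = 0.01778
[CO3²⁻] = α₂ × DIC = 0.01778 × 2.44 = 0.04338 mmol/kg
Ksp = 10^(−6.04) = 9.120×10^-7
Ω = [Ca²⁺][CO3²⁻]/Ksp = (10.0×10^-3)(4.338×10^-5) / 9.120×10^-7 = 0.476

Ω = 0.476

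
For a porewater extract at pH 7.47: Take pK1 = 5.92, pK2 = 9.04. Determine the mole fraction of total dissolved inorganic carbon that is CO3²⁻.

α₂ = 1 / (1 + [H⁺]/K2 + [H⁺]²/(K1K2)) = 1 / (1 + 10^+1.57 + 10^+0.02)
   = 1 / (1 + 37.154 + 1.0471) = 1/39.201 = 0.02551

α₂ = 0.0255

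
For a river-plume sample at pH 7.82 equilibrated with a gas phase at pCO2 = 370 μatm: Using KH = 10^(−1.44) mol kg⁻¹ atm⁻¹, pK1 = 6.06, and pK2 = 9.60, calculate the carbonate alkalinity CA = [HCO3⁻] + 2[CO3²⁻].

[CO2*] = KH · pCO2 = 10^(−1.44) × 370×10^-6 = 1.343×10^-5 mol/kg
α₀ = 1/(1 + K1/[H⁺] + K1K2/[H⁺]²) = 1/(1 + 10^+1.76 + 10^-0.02) = 0.01681
DIC = [CO2*]/α₀ = 1.343×10^-5 / 0.01681 = 0.7993 mmol/kg
CA = (α₁ + 2α₂)·DIC = (0.9671 + 2×0.01605) × 0.7993 = 0.799 mmol/kg

CA = 0.799 mmol/kg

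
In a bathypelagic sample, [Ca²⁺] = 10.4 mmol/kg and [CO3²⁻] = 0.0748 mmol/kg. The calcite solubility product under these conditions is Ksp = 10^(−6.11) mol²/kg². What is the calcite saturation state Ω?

Ω = 1.00

Ksp = 10^(−6.11) = 7.762×10^-7
Ω = [Ca²⁺][CO3²⁻]/Ksp = (10.4×10^-3)(0.0748×10^-3) / 7.762×10^-7 = 1.00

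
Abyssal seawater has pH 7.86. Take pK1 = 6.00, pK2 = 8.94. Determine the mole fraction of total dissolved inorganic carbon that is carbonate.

α₂ = 1 / (1 + [H⁺]/K2 + [H⁺]²/(K1K2)) = 1 / (1 + 10^+1.08 + 10^-0.78)
   = 1 / (1 + 12.023 + 0.16596) = 1/13.189 = 0.07582

α₂ = 0.0758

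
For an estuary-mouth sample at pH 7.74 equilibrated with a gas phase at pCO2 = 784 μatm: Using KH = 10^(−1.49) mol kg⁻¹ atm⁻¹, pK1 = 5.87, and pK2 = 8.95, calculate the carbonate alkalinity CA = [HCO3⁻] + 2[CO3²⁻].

[CO2*] = KH · pCO2 = 10^(−1.49) × 784×10^-6 = 2.537×10^-5 mol/kg
α₀ = 1/(1 + K1/[H⁺] + K1K2/[H⁺]²) = 1/(1 + 10^+1.87 + 10^+0.66) = 0.01255
DIC = [CO2*]/α₀ = 2.537×10^-5 / 0.01255 = 2.022 mmol/kg
CA = (α₁ + 2α₂)·DIC = (0.9301 + 2×0.05735) × 2.022 = 2.11 mmol/kg

CA = 2.11 mmol/kg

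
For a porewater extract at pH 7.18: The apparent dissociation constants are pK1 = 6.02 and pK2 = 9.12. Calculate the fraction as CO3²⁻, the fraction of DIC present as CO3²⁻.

α₂ = 0.0106

α₂ = 1 / (1 + [H⁺]/K2 + [H⁺]²/(K1K2)) = 1 / (1 + 10^+1.94 + 10^+0.78)
   = 1 / (1 + 87.096 + 6.0256) = 1/94.122 = 0.01062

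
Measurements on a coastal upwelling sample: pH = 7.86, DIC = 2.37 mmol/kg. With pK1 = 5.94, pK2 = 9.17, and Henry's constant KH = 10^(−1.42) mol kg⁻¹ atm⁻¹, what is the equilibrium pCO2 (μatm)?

pCO2 = 706 μatm

α₀ = 1 / (1 + K1/[H⁺] + K1K2/[H⁺]²) = 1 / (1 + 10^+1.92 + 10^+0.61)
   = 1 / (1 + 83.176 + 4.0738) = 1/88.250 = 0.01133
[CO2*] = α₀ × DIC = 0.01133 × 2.37 = 0.02686 mmol/kg
pCO2 = [CO2*]/KH = 2.686×10^-5 / 3.802×10^-2 = 706 μatm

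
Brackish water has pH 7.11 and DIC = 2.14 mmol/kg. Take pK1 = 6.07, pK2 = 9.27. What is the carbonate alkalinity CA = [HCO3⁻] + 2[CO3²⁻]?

CA = [HCO3⁻] + 2[CO3²⁻] = (α₁ + 2α₂)·DIC
At pH 7.11: [H⁺]/K1 = 10^-1.04 = 0.091201, K2/[H⁺] = 10^-2.16 = 0.0069183
α₁ = 1/(1 + 0.091201 + 0.0069183) = 1/1.0981 = 0.9106; α₂ = α₁·K2/[H⁺] = 0.006300
α₁ + 2α₂ = 0.9232
CA = 0.9232 × 2.14 = 1.98 mmol/kg

CA = 1.98 mmol/kg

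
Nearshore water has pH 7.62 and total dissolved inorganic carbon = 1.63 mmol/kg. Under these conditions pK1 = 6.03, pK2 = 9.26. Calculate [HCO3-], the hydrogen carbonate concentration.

α₁ = 1 / (1 + [H⁺]/K1 + K2/[H⁺]) = 1 / (1 + 10^-1.59 + 10^-1.64)
   = 1 / (1 + 0.025704 + 0.022909) = 1/1.0486 = 0.9536
[HCO3⁻] = α₁ × DIC = 0.9536 × 1.63 = 1.55 mmol/kg

[HCO3⁻] = 1.55 mmol/kg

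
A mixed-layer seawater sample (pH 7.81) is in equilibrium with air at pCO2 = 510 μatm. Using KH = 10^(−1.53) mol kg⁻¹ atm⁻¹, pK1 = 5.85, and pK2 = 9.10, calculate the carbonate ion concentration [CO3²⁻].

[CO2*] = KH · pCO2 = 10^(−1.53) × 510×10^-6 = 1.505×10^-5 mol/kg
α₀ = 1/(1 + K1/[H⁺] + K1K2/[H⁺]²) = 1/(1 + 10^+1.96 + 10^+0.67) = 0.01032
DIC = [CO2*]/α₀ = 1.505×10^-5 / 0.01032 = 1.458 mmol/kg
[CO3²⁻] = α₂·DIC; α₂ = 0.04828, so [CO3²⁻] = 0.04828 × 1.458 = 0.0704 mmol/kg

[CO3²⁻] = 0.0704 mmol/kg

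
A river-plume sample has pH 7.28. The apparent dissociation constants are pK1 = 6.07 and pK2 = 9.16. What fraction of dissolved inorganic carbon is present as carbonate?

α₂ = 0.0123

α₂ = 1 / (1 + [H⁺]/K2 + [H⁺]²/(K1K2)) = 1 / (1 + 10^+1.88 + 10^+0.67)
   = 1 / (1 + 75.858 + 4.6774) = 1/81.535 = 0.01226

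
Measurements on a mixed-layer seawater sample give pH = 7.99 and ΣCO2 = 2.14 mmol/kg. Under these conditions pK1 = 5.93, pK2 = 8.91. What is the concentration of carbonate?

α₂ = 1 / (1 + [H⁺]/K2 + [H⁺]²/(K1K2)) = 1 / (1 + 10^+0.92 + 10^-1.14)
   = 1 / (1 + 8.3176 + 0.072444) = 1/9.3901 = 0.1065
[CO3²⁻] = α₂ × DIC = 0.1065 × 2.14 = 0.228 mmol/kg

[CO3²⁻] = 0.228 mmol/kg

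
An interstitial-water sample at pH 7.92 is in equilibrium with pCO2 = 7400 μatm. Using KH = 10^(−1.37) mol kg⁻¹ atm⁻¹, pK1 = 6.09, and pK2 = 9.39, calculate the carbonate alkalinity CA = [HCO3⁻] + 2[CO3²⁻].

[CO2*] = KH · pCO2 = 10^(−1.37) × 7400×10^-6 = 3.157×10^-4 mol/kg
α₀ = 1/(1 + K1/[H⁺] + K1K2/[H⁺]²) = 1/(1 + 10^+1.83 + 10^+0.36) = 0.01410
DIC = [CO2*]/α₀ = 3.157×10^-4 / 0.01410 = 22.38 mmol/kg
CA = (α₁ + 2α₂)·DIC = (0.9536 + 2×0.03231) × 22.38 = 22.8 mmol/kg

CA = 22.8 mmol/kg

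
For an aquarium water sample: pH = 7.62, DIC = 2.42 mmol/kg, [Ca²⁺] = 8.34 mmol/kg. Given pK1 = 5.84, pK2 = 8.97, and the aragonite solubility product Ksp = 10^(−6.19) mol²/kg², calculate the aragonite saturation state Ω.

α₂ = 1 / (1 + [H⁺]/K2 + [H⁺]²/(K1K2)) = 1 / (1 + 10^+1.35 + 10^-0.43)
   = 1 / (1 + 22.387 + 0.37154) = 1/23.759 = 0.04209
[CO3²⁻] = α₂ × DIC = 0.04209 × 2.42 = 0.1019 mmol/kg
Ksp = 10^(−6.19) = 6.457×10^-7
Ω = [Ca²⁺][CO3²⁻]/Ksp = (8.34×10^-3)(1.019×10^-4) / 6.457×10^-7 = 1.32

Ω = 1.32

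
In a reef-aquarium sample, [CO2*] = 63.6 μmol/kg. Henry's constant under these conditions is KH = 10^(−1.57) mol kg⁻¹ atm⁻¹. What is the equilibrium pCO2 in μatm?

pCO2 = 2360 μatm

KH = 10^(−1.57) = 2.692×10^-2 mol kg⁻¹ atm⁻¹
pCO2 = [CO2*]/KH = 63.6×10^-6 / 2.692×10^-2 = 2.36×10^-3 atm = 2360 μatm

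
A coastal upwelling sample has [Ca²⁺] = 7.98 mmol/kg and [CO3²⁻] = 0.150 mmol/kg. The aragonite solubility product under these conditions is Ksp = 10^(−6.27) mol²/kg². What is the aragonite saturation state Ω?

Ω = 2.23

Ksp = 10^(−6.27) = 5.370×10^-7
Ω = [Ca²⁺][CO3²⁻]/Ksp = (7.98×10^-3)(0.150×10^-3) / 5.370×10^-7 = 2.23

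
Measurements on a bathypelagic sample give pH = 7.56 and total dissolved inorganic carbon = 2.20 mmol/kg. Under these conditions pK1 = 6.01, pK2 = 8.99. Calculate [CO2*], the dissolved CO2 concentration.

α₀ = 1 / (1 + K1/[H⁺] + K1K2/[H⁺]²) = 1 / (1 + 10^+1.55 + 10^+0.12)
   = 1 / (1 + 35.481 + 1.3183) = 1/37.800 = 0.02646
[CO2*] = α₀ × DIC = 0.02646 × 2.20 = 0.0582 mmol/kg

[CO2*] = 0.0582 mmol/kg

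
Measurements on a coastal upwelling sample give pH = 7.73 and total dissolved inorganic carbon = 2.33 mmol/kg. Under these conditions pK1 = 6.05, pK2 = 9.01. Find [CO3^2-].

α₂ = 1 / (1 + [H⁺]/K2 + [H⁺]²/(K1K2)) = 1 / (1 + 10^+1.28 + 10^-0.40)
   = 1 / (1 + 19.055 + 0.39811) = 1/20.453 = 0.04889
[CO3²⁻] = α₂ × DIC = 0.04889 × 2.33 = 0.114 mmol/kg

[CO3²⁻] = 0.114 mmol/kg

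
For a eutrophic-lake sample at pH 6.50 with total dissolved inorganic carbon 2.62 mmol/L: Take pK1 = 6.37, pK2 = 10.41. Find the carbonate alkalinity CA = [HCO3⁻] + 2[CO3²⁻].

CA = [HCO3⁻] + 2[CO3²⁻] = (α₁ + 2α₂)·DIC
At pH 6.50: [H⁺]/K1 = 10^-0.13 = 0.74131, K2/[H⁺] = 10^-3.91 = 0.00012303
α₁ = 1/(1 + 0.74131 + 0.00012303) = 1/1.7414 = 0.5742; α₂ = α₁·K2/[H⁺] = 7.065×10^-5
α₁ + 2α₂ = 0.5744
CA = 0.5744 × 2.62 = 1.50 mmol/L

CA = 1.50 mmol/L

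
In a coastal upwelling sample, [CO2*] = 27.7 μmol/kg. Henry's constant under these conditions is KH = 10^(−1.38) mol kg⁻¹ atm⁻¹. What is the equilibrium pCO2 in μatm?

pCO2 = 664 μatm

KH = 10^(−1.38) = 4.169×10^-2 mol kg⁻¹ atm⁻¹
pCO2 = [CO2*]/KH = 27.7×10^-6 / 4.169×10^-2 = 6.64×10^-4 atm = 664 μatm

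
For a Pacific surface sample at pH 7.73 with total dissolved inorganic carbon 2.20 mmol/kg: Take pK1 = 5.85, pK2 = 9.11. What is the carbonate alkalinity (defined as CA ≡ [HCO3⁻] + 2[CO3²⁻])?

CA = 2.26 mmol/kg

CA = [HCO3⁻] + 2[CO3²⁻] = (α₁ + 2α₂)·DIC
At pH 7.73: [H⁺]/K1 = 10^-1.88 = 0.013183, K2/[H⁺] = 10^-1.38 = 0.041687
α₁ = 1/(1 + 0.013183 + 0.041687) = 1/1.0549 = 0.9480; α₂ = α₁·K2/[H⁺] = 0.03952
α₁ + 2α₂ = 1.0270
CA = 1.0270 × 2.20 = 2.26 mmol/kg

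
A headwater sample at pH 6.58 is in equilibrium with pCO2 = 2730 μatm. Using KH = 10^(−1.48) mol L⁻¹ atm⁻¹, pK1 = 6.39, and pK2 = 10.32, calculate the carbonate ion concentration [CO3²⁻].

[CO2*] = KH · pCO2 = 10^(−1.48) × 2730×10^-6 = 9.040×10^-5 mol/L
α₀ = 1/(1 + K1/[H⁺] + K1K2/[H⁺]²) = 1/(1 + 10^+0.19 + 10^-3.55) = 0.3923
DIC = [CO2*]/α₀ = 9.040×10^-5 / 0.3923 = 0.2304 mmol/L
[CO3²⁻] = α₂·DIC; α₂ = 0.0001106, so [CO3²⁻] = 0.0001106 × 0.2304 = 2.55×10^-5 mmol/L = 0.0255 μmol/L

[CO3²⁻] = 0.0255 μmol/L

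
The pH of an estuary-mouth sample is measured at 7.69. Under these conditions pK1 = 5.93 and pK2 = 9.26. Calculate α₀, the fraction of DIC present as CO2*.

α₀ = 1 / (1 + K1/[H⁺] + K1K2/[H⁺]²) = 1 / (1 + 10^+1.76 + 10^+0.19)
   = 1 / (1 + 57.544 + 1.5488) = 1/60.093 = 0.01664

α₀ = 0.0166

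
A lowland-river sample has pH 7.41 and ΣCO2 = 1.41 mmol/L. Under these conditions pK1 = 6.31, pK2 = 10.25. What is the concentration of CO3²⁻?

[CO3²⁻] = 1.89 μmol/L

α₂ = 1 / (1 + [H⁺]/K2 + [H⁺]²/(K1K2)) = 1 / (1 + 10^+2.84 + 10^+1.74)
   = 1 / (1 + 691.83 + 54.954) = 1/747.79 = 0.001337
[CO3²⁻] = α₂ × DIC = 0.001337 × 1.41 = 0.00189 mmol/L = 1.89 μmol/L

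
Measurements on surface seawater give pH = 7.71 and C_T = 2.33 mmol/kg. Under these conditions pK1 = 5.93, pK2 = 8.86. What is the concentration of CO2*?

α₀ = 1 / (1 + K1/[H⁺] + K1K2/[H⁺]²) = 1 / (1 + 10^+1.78 + 10^+0.63)
   = 1 / (1 + 60.256 + 4.2658) = 1/65.522 = 0.01526
[CO2*] = α₀ × DIC = 0.01526 × 2.33 = 0.0356 mmol/kg

[CO2*] = 0.0356 mmol/kg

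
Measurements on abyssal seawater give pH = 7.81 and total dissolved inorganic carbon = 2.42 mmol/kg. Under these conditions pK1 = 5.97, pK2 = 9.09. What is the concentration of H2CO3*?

[CO2*] = 0.0328 mmol/kg

α₀ = 1 / (1 + K1/[H⁺] + K1K2/[H⁺]²) = 1 / (1 + 10^+1.84 + 10^+0.56)
   = 1 / (1 + 69.183 + 3.6308) = 1/73.814 = 0.01355
[CO2*] = α₀ × DIC = 0.01355 × 2.42 = 0.0328 mmol/kg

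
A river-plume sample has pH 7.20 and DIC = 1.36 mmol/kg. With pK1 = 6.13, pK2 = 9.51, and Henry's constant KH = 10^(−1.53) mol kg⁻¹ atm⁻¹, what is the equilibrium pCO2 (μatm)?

pCO2 = 3600 μatm

α₀ = 1 / (1 + K1/[H⁺] + K1K2/[H⁺]²) = 1 / (1 + 10^+1.07 + 10^-1.24)
   = 1 / (1 + 11.749 + 0.057544) = 1/12.807 = 0.07809
[CO2*] = α₀ × DIC = 0.07809 × 1.36 = 0.1062 mmol/kg
pCO2 = [CO2*]/KH = 1.062×10^-4 / 2.951×10^-2 = 3600 μatm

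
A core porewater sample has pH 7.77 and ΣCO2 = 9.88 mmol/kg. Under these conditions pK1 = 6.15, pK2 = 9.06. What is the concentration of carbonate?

[CO3²⁻] = 0.471 mmol/kg

α₂ = 1 / (1 + [H⁺]/K2 + [H⁺]²/(K1K2)) = 1 / (1 + 10^+1.29 + 10^-0.33)
   = 1 / (1 + 19.498 + 0.46774) = 1/20.966 = 0.04770
[CO3²⁻] = α₂ × DIC = 0.04770 × 9.88 = 0.471 mmol/kg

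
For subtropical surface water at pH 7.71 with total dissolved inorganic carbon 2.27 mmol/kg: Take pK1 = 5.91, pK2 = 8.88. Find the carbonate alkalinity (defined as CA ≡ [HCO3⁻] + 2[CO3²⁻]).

CA = 2.38 mmol/kg

CA = [HCO3⁻] + 2[CO3²⁻] = (α₁ + 2α₂)·DIC
At pH 7.71: [H⁺]/K1 = 10^-1.80 = 0.015849, K2/[H⁺] = 10^-1.17 = 0.067608
α₁ = 1/(1 + 0.015849 + 0.067608) = 1/1.0835 = 0.9230; α₂ = α₁·K2/[H⁺] = 0.06240
α₁ + 2α₂ = 1.0478
CA = 1.0478 × 2.27 = 2.38 mmol/kg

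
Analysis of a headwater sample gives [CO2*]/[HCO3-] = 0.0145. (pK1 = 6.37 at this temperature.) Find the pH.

pH = 8.21

From K1 = [H⁺][HCO3-]/[CO2*]:  pH = pK1 − log₁₀([CO2*]/[HCO3-])
log₁₀(0.0145) = -1.839
pH = 6.37 − (-1.839) = 8.21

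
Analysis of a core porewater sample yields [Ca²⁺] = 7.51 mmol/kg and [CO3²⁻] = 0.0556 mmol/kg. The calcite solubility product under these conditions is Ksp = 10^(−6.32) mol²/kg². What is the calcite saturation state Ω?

Ω = 0.872

Ksp = 10^(−6.32) = 4.786×10^-7
Ω = [Ca²⁺][CO3²⁻]/Ksp = (7.51×10^-3)(0.0556×10^-3) / 4.786×10^-7 = 0.872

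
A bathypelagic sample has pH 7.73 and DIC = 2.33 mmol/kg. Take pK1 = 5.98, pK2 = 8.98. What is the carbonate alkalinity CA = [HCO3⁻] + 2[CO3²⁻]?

CA = 2.41 mmol/kg

CA = [HCO3⁻] + 2[CO3²⁻] = (α₁ + 2α₂)·DIC
At pH 7.73: [H⁺]/K1 = 10^-1.75 = 0.017783, K2/[H⁺] = 10^-1.25 = 0.056234
α₁ = 1/(1 + 0.017783 + 0.056234) = 1/1.0740 = 0.9311; α₂ = α₁·K2/[H⁺] = 0.05236
α₁ + 2α₂ = 1.0358
CA = 1.0358 × 2.33 = 2.41 mmol/kg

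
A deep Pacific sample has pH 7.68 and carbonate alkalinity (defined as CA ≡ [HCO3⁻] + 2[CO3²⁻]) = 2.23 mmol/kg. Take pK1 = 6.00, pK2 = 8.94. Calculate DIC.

CA = [HCO3⁻] + 2[CO3²⁻] = (α₁ + 2α₂)·DIC
At pH 7.68: [H⁺]/K1 = 10^-1.68 = 0.020893, K2/[H⁺] = 10^-1.26 = 0.054954
α₁ = 1/(1 + 0.020893 + 0.054954) = 1/1.0758 = 0.9295; α₂ = α₁·K2/[H⁺] = 0.05108
α₁ + 2α₂ = 1.0317
DIC = CA / (α₁ + 2α₂) = 2.23 / 1.0317 = 2.16 mmol/kg

DIC = 2.16 mmol/kg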